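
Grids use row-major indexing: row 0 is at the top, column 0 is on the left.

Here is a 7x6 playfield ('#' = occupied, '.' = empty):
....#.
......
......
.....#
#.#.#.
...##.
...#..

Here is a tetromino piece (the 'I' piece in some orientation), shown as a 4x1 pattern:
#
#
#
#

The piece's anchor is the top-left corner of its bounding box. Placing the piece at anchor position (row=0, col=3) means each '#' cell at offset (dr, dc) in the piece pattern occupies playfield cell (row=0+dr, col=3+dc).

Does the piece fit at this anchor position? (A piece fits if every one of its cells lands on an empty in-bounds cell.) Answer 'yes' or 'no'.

Check each piece cell at anchor (0, 3):
  offset (0,0) -> (0,3): empty -> OK
  offset (1,0) -> (1,3): empty -> OK
  offset (2,0) -> (2,3): empty -> OK
  offset (3,0) -> (3,3): empty -> OK
All cells valid: yes

Answer: yes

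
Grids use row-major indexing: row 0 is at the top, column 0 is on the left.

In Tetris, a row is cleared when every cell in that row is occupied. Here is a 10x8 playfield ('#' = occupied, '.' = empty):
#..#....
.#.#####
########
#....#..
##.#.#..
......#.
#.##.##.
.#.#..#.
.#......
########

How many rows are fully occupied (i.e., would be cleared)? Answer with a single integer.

Check each row:
  row 0: 6 empty cells -> not full
  row 1: 2 empty cells -> not full
  row 2: 0 empty cells -> FULL (clear)
  row 3: 6 empty cells -> not full
  row 4: 4 empty cells -> not full
  row 5: 7 empty cells -> not full
  row 6: 3 empty cells -> not full
  row 7: 5 empty cells -> not full
  row 8: 7 empty cells -> not full
  row 9: 0 empty cells -> FULL (clear)
Total rows cleared: 2

Answer: 2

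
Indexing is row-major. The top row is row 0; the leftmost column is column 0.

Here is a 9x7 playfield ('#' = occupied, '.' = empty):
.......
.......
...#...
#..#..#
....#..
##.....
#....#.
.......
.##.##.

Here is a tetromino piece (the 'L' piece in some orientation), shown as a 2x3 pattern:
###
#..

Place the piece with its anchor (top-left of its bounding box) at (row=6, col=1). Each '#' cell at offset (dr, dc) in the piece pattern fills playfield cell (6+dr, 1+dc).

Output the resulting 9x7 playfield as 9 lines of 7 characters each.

Answer: .......
.......
...#...
#..#..#
....#..
##.....
####.#.
.#.....
.##.##.

Derivation:
Fill (6+0,1+0) = (6,1)
Fill (6+0,1+1) = (6,2)
Fill (6+0,1+2) = (6,3)
Fill (6+1,1+0) = (7,1)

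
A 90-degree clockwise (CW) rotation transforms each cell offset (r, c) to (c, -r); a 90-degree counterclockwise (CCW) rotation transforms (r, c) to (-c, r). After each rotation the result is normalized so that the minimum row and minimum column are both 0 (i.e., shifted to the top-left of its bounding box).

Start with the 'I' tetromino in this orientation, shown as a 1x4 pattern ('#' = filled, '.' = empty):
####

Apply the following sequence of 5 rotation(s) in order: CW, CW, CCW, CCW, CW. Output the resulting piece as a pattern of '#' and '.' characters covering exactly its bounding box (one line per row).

Start:
####
After rotation 1 (CW):
#
#
#
#
After rotation 2 (CW):
####
After rotation 3 (CCW):
#
#
#
#
After rotation 4 (CCW):
####
After rotation 5 (CW):
#
#
#
#

Answer: #
#
#
#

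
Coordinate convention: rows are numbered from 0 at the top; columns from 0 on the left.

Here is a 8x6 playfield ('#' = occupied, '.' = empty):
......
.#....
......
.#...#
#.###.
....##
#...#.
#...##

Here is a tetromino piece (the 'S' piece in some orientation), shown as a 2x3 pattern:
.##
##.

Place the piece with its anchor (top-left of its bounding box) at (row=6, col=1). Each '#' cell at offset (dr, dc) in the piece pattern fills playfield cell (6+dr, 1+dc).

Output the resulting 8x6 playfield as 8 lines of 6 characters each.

Answer: ......
.#....
......
.#...#
#.###.
....##
#.###.
###.##

Derivation:
Fill (6+0,1+1) = (6,2)
Fill (6+0,1+2) = (6,3)
Fill (6+1,1+0) = (7,1)
Fill (6+1,1+1) = (7,2)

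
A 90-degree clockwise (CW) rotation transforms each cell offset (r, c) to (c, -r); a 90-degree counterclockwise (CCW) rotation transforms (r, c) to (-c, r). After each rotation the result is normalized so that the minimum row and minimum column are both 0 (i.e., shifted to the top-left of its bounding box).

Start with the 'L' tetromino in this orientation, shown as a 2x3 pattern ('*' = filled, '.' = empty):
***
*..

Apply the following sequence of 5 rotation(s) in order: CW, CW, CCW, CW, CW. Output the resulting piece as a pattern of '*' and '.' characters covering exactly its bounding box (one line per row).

Start:
***
*..
After rotation 1 (CW):
**
.*
.*
After rotation 2 (CW):
..*
***
After rotation 3 (CCW):
**
.*
.*
After rotation 4 (CW):
..*
***
After rotation 5 (CW):
*.
*.
**

Answer: *.
*.
**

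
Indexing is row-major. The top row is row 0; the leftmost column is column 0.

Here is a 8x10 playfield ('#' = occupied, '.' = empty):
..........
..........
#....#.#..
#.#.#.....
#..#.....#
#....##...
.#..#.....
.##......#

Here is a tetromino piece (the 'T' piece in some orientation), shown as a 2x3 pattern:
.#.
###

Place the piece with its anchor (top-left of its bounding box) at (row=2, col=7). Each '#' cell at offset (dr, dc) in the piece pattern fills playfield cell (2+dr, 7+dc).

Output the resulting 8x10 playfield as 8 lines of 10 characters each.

Fill (2+0,7+1) = (2,8)
Fill (2+1,7+0) = (3,7)
Fill (2+1,7+1) = (3,8)
Fill (2+1,7+2) = (3,9)

Answer: ..........
..........
#....#.##.
#.#.#..###
#..#.....#
#....##...
.#..#.....
.##......#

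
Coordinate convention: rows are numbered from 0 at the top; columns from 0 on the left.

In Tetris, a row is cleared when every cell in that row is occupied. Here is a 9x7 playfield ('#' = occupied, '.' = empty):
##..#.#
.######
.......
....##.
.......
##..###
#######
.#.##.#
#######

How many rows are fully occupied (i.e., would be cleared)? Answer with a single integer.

Check each row:
  row 0: 3 empty cells -> not full
  row 1: 1 empty cell -> not full
  row 2: 7 empty cells -> not full
  row 3: 5 empty cells -> not full
  row 4: 7 empty cells -> not full
  row 5: 2 empty cells -> not full
  row 6: 0 empty cells -> FULL (clear)
  row 7: 3 empty cells -> not full
  row 8: 0 empty cells -> FULL (clear)
Total rows cleared: 2

Answer: 2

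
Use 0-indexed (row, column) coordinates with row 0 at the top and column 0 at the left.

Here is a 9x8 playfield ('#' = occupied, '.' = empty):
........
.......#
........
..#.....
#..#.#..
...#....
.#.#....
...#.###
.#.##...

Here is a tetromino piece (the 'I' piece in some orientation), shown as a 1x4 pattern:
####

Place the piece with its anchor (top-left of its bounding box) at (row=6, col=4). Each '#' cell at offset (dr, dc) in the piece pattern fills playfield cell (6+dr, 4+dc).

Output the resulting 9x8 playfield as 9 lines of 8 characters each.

Fill (6+0,4+0) = (6,4)
Fill (6+0,4+1) = (6,5)
Fill (6+0,4+2) = (6,6)
Fill (6+0,4+3) = (6,7)

Answer: ........
.......#
........
..#.....
#..#.#..
...#....
.#.#####
...#.###
.#.##...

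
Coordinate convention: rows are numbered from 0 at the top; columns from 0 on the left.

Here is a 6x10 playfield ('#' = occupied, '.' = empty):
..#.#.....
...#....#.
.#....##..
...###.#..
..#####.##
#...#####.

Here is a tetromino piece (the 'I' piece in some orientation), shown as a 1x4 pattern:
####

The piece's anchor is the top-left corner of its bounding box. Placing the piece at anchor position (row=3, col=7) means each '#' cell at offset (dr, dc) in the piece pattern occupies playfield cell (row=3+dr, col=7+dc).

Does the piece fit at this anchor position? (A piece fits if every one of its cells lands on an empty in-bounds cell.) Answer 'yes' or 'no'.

Check each piece cell at anchor (3, 7):
  offset (0,0) -> (3,7): occupied ('#') -> FAIL
  offset (0,1) -> (3,8): empty -> OK
  offset (0,2) -> (3,9): empty -> OK
  offset (0,3) -> (3,10): out of bounds -> FAIL
All cells valid: no

Answer: no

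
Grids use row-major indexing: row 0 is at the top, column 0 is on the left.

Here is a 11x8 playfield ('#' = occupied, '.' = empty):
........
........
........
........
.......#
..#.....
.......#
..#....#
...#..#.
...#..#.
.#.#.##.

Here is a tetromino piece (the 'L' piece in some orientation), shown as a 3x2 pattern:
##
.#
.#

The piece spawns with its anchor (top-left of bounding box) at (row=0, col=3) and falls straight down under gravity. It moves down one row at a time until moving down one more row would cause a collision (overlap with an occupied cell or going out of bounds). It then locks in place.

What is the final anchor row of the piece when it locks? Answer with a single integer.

Spawn at (row=0, col=3). Try each row:
  row 0: fits
  row 1: fits
  row 2: fits
  row 3: fits
  row 4: fits
  row 5: fits
  row 6: fits
  row 7: fits
  row 8: blocked -> lock at row 7

Answer: 7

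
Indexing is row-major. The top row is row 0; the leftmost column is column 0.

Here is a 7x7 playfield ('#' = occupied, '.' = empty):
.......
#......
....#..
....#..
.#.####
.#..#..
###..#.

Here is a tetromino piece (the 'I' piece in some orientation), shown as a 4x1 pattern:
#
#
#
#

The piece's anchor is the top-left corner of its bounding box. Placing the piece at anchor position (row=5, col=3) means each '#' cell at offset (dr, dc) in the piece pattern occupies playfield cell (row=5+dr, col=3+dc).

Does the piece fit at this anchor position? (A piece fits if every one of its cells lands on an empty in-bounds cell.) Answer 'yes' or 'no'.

Answer: no

Derivation:
Check each piece cell at anchor (5, 3):
  offset (0,0) -> (5,3): empty -> OK
  offset (1,0) -> (6,3): empty -> OK
  offset (2,0) -> (7,3): out of bounds -> FAIL
  offset (3,0) -> (8,3): out of bounds -> FAIL
All cells valid: no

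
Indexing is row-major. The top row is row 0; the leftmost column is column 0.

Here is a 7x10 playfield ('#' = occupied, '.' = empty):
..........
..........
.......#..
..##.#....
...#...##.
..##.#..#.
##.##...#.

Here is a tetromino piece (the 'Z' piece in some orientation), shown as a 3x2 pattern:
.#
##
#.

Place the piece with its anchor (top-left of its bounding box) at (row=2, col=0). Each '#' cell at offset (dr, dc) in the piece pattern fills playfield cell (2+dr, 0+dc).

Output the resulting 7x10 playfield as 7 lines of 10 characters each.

Fill (2+0,0+1) = (2,1)
Fill (2+1,0+0) = (3,0)
Fill (2+1,0+1) = (3,1)
Fill (2+2,0+0) = (4,0)

Answer: ..........
..........
.#.....#..
####.#....
#..#...##.
..##.#..#.
##.##...#.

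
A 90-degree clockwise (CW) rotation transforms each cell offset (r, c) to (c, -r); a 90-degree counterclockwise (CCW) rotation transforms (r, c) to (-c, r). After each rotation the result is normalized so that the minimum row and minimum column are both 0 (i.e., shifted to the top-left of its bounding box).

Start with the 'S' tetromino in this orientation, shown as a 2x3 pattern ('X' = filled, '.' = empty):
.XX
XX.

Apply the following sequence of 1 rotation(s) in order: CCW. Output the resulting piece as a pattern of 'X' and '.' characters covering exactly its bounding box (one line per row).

Start:
.XX
XX.
After rotation 1 (CCW):
X.
XX
.X

Answer: X.
XX
.X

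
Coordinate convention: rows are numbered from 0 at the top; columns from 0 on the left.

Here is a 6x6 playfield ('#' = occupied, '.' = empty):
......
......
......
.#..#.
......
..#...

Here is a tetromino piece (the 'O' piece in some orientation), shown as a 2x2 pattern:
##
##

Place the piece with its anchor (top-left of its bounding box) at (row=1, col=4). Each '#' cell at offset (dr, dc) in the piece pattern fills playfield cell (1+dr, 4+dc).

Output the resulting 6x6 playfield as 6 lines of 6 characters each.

Answer: ......
....##
....##
.#..#.
......
..#...

Derivation:
Fill (1+0,4+0) = (1,4)
Fill (1+0,4+1) = (1,5)
Fill (1+1,4+0) = (2,4)
Fill (1+1,4+1) = (2,5)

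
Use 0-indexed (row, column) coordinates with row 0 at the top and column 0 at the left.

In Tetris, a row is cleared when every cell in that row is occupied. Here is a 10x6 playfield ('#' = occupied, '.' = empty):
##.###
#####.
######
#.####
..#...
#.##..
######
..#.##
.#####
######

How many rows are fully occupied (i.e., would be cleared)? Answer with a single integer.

Answer: 3

Derivation:
Check each row:
  row 0: 1 empty cell -> not full
  row 1: 1 empty cell -> not full
  row 2: 0 empty cells -> FULL (clear)
  row 3: 1 empty cell -> not full
  row 4: 5 empty cells -> not full
  row 5: 3 empty cells -> not full
  row 6: 0 empty cells -> FULL (clear)
  row 7: 3 empty cells -> not full
  row 8: 1 empty cell -> not full
  row 9: 0 empty cells -> FULL (clear)
Total rows cleared: 3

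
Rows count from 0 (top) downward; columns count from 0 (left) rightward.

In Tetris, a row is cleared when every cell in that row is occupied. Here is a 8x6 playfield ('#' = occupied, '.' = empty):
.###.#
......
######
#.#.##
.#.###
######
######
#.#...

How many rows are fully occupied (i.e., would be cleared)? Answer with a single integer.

Answer: 3

Derivation:
Check each row:
  row 0: 2 empty cells -> not full
  row 1: 6 empty cells -> not full
  row 2: 0 empty cells -> FULL (clear)
  row 3: 2 empty cells -> not full
  row 4: 2 empty cells -> not full
  row 5: 0 empty cells -> FULL (clear)
  row 6: 0 empty cells -> FULL (clear)
  row 7: 4 empty cells -> not full
Total rows cleared: 3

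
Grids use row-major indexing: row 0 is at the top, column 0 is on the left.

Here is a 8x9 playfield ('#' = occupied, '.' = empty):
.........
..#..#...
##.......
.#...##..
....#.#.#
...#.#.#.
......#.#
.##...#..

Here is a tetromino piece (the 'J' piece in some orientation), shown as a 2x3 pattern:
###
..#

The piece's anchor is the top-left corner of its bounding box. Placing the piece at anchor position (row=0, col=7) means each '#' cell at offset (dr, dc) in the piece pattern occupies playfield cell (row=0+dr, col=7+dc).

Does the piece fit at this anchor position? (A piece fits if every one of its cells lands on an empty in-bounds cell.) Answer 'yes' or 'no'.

Answer: no

Derivation:
Check each piece cell at anchor (0, 7):
  offset (0,0) -> (0,7): empty -> OK
  offset (0,1) -> (0,8): empty -> OK
  offset (0,2) -> (0,9): out of bounds -> FAIL
  offset (1,2) -> (1,9): out of bounds -> FAIL
All cells valid: no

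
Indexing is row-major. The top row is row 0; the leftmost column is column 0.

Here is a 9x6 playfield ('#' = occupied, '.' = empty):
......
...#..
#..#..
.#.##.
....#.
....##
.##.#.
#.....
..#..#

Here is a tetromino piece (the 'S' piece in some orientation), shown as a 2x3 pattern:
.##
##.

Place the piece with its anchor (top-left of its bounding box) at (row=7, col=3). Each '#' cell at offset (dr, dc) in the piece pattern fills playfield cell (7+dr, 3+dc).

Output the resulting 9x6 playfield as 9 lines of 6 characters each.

Answer: ......
...#..
#..#..
.#.##.
....#.
....##
.##.#.
#...##
..####

Derivation:
Fill (7+0,3+1) = (7,4)
Fill (7+0,3+2) = (7,5)
Fill (7+1,3+0) = (8,3)
Fill (7+1,3+1) = (8,4)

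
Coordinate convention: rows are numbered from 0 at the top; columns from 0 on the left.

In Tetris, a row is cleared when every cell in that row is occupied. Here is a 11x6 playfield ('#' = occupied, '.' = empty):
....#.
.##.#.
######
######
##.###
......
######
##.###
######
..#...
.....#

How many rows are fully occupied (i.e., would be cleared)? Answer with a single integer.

Check each row:
  row 0: 5 empty cells -> not full
  row 1: 3 empty cells -> not full
  row 2: 0 empty cells -> FULL (clear)
  row 3: 0 empty cells -> FULL (clear)
  row 4: 1 empty cell -> not full
  row 5: 6 empty cells -> not full
  row 6: 0 empty cells -> FULL (clear)
  row 7: 1 empty cell -> not full
  row 8: 0 empty cells -> FULL (clear)
  row 9: 5 empty cells -> not full
  row 10: 5 empty cells -> not full
Total rows cleared: 4

Answer: 4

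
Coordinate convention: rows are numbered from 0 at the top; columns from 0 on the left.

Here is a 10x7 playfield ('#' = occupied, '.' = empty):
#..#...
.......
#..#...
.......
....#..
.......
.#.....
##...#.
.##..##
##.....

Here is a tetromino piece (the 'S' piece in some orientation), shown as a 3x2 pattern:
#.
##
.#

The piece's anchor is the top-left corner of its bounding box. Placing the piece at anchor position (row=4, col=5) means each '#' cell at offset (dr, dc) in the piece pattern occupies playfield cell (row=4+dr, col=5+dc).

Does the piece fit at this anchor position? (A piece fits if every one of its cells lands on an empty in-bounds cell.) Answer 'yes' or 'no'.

Check each piece cell at anchor (4, 5):
  offset (0,0) -> (4,5): empty -> OK
  offset (1,0) -> (5,5): empty -> OK
  offset (1,1) -> (5,6): empty -> OK
  offset (2,1) -> (6,6): empty -> OK
All cells valid: yes

Answer: yes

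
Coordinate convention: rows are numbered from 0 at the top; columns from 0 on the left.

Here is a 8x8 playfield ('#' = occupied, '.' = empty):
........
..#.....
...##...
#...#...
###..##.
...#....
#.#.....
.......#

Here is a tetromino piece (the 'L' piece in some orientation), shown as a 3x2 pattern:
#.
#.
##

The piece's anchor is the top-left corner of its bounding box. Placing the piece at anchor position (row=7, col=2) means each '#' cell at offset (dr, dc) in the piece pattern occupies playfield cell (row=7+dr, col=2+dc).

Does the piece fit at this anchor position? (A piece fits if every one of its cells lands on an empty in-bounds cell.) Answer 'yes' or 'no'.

Check each piece cell at anchor (7, 2):
  offset (0,0) -> (7,2): empty -> OK
  offset (1,0) -> (8,2): out of bounds -> FAIL
  offset (2,0) -> (9,2): out of bounds -> FAIL
  offset (2,1) -> (9,3): out of bounds -> FAIL
All cells valid: no

Answer: no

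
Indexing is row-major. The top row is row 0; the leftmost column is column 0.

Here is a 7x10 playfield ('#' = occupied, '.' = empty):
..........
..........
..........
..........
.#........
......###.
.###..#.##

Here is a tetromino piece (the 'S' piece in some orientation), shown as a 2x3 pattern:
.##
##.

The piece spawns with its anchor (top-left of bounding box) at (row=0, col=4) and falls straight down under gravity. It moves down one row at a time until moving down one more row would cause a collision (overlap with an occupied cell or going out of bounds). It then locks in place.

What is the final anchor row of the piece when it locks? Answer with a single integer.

Answer: 4

Derivation:
Spawn at (row=0, col=4). Try each row:
  row 0: fits
  row 1: fits
  row 2: fits
  row 3: fits
  row 4: fits
  row 5: blocked -> lock at row 4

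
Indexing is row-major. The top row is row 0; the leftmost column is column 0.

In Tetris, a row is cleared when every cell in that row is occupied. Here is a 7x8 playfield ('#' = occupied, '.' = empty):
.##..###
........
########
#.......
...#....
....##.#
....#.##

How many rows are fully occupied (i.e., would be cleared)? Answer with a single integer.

Answer: 1

Derivation:
Check each row:
  row 0: 3 empty cells -> not full
  row 1: 8 empty cells -> not full
  row 2: 0 empty cells -> FULL (clear)
  row 3: 7 empty cells -> not full
  row 4: 7 empty cells -> not full
  row 5: 5 empty cells -> not full
  row 6: 5 empty cells -> not full
Total rows cleared: 1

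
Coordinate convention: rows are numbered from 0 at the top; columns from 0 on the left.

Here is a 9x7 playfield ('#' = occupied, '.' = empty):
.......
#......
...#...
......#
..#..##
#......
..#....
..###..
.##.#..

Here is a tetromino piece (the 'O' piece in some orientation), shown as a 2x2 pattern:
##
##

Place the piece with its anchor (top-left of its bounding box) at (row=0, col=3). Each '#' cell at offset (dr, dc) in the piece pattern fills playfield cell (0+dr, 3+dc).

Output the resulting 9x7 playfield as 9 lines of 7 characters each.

Answer: ...##..
#..##..
...#...
......#
..#..##
#......
..#....
..###..
.##.#..

Derivation:
Fill (0+0,3+0) = (0,3)
Fill (0+0,3+1) = (0,4)
Fill (0+1,3+0) = (1,3)
Fill (0+1,3+1) = (1,4)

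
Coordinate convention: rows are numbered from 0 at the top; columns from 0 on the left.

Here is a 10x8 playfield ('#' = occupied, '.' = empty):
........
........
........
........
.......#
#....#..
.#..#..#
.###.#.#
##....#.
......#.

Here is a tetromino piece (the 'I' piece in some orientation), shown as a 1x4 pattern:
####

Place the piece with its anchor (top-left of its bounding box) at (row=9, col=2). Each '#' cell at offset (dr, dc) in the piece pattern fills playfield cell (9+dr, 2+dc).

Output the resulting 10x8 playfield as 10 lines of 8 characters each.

Answer: ........
........
........
........
.......#
#....#..
.#..#..#
.###.#.#
##....#.
..#####.

Derivation:
Fill (9+0,2+0) = (9,2)
Fill (9+0,2+1) = (9,3)
Fill (9+0,2+2) = (9,4)
Fill (9+0,2+3) = (9,5)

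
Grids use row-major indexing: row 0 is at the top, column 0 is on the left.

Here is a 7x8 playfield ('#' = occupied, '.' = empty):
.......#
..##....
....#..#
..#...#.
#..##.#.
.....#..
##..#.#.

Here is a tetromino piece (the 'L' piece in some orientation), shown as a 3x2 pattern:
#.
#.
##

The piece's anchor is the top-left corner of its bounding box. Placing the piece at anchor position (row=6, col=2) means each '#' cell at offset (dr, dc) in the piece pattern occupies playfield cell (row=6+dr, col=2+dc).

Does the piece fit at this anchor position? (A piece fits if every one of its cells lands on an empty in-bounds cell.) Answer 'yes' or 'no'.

Check each piece cell at anchor (6, 2):
  offset (0,0) -> (6,2): empty -> OK
  offset (1,0) -> (7,2): out of bounds -> FAIL
  offset (2,0) -> (8,2): out of bounds -> FAIL
  offset (2,1) -> (8,3): out of bounds -> FAIL
All cells valid: no

Answer: no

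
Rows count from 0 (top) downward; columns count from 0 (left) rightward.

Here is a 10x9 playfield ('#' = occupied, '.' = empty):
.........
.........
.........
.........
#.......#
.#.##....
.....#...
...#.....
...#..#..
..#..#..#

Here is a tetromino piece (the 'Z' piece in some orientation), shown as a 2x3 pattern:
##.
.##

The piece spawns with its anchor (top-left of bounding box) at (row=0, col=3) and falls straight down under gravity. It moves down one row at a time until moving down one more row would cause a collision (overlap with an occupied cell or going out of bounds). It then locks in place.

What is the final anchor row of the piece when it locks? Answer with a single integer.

Answer: 3

Derivation:
Spawn at (row=0, col=3). Try each row:
  row 0: fits
  row 1: fits
  row 2: fits
  row 3: fits
  row 4: blocked -> lock at row 3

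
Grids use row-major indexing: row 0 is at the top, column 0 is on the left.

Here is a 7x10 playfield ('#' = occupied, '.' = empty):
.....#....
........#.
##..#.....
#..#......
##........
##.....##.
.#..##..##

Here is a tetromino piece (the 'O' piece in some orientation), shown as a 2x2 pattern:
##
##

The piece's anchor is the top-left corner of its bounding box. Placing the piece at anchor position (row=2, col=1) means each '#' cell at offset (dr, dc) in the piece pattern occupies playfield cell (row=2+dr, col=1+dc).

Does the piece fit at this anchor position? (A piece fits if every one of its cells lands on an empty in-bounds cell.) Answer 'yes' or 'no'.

Check each piece cell at anchor (2, 1):
  offset (0,0) -> (2,1): occupied ('#') -> FAIL
  offset (0,1) -> (2,2): empty -> OK
  offset (1,0) -> (3,1): empty -> OK
  offset (1,1) -> (3,2): empty -> OK
All cells valid: no

Answer: no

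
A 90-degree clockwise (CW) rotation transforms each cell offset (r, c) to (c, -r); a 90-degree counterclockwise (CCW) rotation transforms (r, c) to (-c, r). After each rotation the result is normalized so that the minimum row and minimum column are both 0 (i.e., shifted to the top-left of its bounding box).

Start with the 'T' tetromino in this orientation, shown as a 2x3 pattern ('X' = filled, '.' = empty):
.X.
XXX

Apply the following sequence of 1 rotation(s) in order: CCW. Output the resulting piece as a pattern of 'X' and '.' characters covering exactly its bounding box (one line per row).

Start:
.X.
XXX
After rotation 1 (CCW):
.X
XX
.X

Answer: .X
XX
.X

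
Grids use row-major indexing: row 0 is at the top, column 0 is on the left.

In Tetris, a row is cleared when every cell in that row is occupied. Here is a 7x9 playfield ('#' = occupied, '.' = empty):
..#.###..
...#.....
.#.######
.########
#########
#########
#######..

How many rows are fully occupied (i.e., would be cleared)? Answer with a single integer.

Answer: 2

Derivation:
Check each row:
  row 0: 5 empty cells -> not full
  row 1: 8 empty cells -> not full
  row 2: 2 empty cells -> not full
  row 3: 1 empty cell -> not full
  row 4: 0 empty cells -> FULL (clear)
  row 5: 0 empty cells -> FULL (clear)
  row 6: 2 empty cells -> not full
Total rows cleared: 2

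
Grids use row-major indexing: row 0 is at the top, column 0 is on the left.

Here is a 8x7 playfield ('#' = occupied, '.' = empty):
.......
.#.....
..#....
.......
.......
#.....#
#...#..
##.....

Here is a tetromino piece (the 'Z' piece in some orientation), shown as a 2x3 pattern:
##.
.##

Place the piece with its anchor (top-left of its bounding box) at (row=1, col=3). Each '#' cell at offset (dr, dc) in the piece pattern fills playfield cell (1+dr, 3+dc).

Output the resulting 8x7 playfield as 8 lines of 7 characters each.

Fill (1+0,3+0) = (1,3)
Fill (1+0,3+1) = (1,4)
Fill (1+1,3+1) = (2,4)
Fill (1+1,3+2) = (2,5)

Answer: .......
.#.##..
..#.##.
.......
.......
#.....#
#...#..
##.....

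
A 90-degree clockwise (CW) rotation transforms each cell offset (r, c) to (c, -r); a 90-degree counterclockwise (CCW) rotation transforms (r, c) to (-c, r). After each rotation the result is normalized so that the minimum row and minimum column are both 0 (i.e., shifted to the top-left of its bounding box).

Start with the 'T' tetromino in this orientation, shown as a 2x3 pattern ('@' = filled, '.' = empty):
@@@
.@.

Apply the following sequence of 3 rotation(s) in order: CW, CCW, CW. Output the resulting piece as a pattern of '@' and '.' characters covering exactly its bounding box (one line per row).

Answer: .@
@@
.@

Derivation:
Start:
@@@
.@.
After rotation 1 (CW):
.@
@@
.@
After rotation 2 (CCW):
@@@
.@.
After rotation 3 (CW):
.@
@@
.@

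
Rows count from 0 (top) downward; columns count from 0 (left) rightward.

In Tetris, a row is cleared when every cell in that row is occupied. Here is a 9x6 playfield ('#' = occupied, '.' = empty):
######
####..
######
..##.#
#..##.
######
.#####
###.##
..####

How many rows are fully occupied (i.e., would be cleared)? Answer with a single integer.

Check each row:
  row 0: 0 empty cells -> FULL (clear)
  row 1: 2 empty cells -> not full
  row 2: 0 empty cells -> FULL (clear)
  row 3: 3 empty cells -> not full
  row 4: 3 empty cells -> not full
  row 5: 0 empty cells -> FULL (clear)
  row 6: 1 empty cell -> not full
  row 7: 1 empty cell -> not full
  row 8: 2 empty cells -> not full
Total rows cleared: 3

Answer: 3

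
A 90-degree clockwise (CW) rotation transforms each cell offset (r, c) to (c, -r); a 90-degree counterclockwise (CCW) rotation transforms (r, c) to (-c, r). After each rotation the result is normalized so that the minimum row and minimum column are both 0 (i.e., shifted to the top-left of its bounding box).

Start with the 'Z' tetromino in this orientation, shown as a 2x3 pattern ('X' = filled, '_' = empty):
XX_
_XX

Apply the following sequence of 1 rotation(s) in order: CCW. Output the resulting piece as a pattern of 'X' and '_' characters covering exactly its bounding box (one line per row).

Start:
XX_
_XX
After rotation 1 (CCW):
_X
XX
X_

Answer: _X
XX
X_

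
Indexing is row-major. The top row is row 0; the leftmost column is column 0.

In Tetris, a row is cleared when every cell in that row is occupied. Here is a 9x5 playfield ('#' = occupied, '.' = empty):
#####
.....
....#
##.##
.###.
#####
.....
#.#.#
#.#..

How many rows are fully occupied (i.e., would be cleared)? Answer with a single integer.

Check each row:
  row 0: 0 empty cells -> FULL (clear)
  row 1: 5 empty cells -> not full
  row 2: 4 empty cells -> not full
  row 3: 1 empty cell -> not full
  row 4: 2 empty cells -> not full
  row 5: 0 empty cells -> FULL (clear)
  row 6: 5 empty cells -> not full
  row 7: 2 empty cells -> not full
  row 8: 3 empty cells -> not full
Total rows cleared: 2

Answer: 2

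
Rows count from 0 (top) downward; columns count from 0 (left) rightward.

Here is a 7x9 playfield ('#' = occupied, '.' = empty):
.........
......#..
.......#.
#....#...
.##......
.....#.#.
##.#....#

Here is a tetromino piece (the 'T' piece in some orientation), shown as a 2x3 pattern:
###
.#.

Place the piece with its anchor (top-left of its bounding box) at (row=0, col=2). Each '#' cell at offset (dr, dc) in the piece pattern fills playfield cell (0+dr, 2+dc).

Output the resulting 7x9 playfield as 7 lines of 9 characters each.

Answer: ..###....
...#..#..
.......#.
#....#...
.##......
.....#.#.
##.#....#

Derivation:
Fill (0+0,2+0) = (0,2)
Fill (0+0,2+1) = (0,3)
Fill (0+0,2+2) = (0,4)
Fill (0+1,2+1) = (1,3)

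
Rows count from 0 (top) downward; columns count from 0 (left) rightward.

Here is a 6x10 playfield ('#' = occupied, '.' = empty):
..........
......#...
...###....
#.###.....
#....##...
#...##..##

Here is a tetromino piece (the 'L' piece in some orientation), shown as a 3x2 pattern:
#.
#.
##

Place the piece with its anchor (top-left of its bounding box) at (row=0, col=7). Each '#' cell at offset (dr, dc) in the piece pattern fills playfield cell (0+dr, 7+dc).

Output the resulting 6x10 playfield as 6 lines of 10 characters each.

Answer: .......#..
......##..
...###.##.
#.###.....
#....##...
#...##..##

Derivation:
Fill (0+0,7+0) = (0,7)
Fill (0+1,7+0) = (1,7)
Fill (0+2,7+0) = (2,7)
Fill (0+2,7+1) = (2,8)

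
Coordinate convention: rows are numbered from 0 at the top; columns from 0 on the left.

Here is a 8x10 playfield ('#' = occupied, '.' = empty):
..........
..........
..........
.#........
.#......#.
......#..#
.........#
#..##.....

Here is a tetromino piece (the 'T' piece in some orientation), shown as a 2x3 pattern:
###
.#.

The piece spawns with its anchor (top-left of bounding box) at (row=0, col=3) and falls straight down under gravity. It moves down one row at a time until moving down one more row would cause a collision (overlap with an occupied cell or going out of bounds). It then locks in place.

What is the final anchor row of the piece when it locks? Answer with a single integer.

Spawn at (row=0, col=3). Try each row:
  row 0: fits
  row 1: fits
  row 2: fits
  row 3: fits
  row 4: fits
  row 5: fits
  row 6: blocked -> lock at row 5

Answer: 5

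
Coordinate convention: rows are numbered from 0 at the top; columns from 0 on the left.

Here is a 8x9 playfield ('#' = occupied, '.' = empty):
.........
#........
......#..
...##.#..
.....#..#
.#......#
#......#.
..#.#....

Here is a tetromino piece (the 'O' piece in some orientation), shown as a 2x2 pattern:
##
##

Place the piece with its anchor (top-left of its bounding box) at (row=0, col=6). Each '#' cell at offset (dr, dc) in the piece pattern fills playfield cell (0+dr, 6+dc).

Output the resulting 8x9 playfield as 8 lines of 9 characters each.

Fill (0+0,6+0) = (0,6)
Fill (0+0,6+1) = (0,7)
Fill (0+1,6+0) = (1,6)
Fill (0+1,6+1) = (1,7)

Answer: ......##.
#.....##.
......#..
...##.#..
.....#..#
.#......#
#......#.
..#.#....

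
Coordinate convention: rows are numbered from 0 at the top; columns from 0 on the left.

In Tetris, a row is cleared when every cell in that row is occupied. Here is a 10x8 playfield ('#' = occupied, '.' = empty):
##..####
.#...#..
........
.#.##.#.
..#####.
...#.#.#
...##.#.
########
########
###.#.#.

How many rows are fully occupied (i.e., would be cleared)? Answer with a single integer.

Answer: 2

Derivation:
Check each row:
  row 0: 2 empty cells -> not full
  row 1: 6 empty cells -> not full
  row 2: 8 empty cells -> not full
  row 3: 4 empty cells -> not full
  row 4: 3 empty cells -> not full
  row 5: 5 empty cells -> not full
  row 6: 5 empty cells -> not full
  row 7: 0 empty cells -> FULL (clear)
  row 8: 0 empty cells -> FULL (clear)
  row 9: 3 empty cells -> not full
Total rows cleared: 2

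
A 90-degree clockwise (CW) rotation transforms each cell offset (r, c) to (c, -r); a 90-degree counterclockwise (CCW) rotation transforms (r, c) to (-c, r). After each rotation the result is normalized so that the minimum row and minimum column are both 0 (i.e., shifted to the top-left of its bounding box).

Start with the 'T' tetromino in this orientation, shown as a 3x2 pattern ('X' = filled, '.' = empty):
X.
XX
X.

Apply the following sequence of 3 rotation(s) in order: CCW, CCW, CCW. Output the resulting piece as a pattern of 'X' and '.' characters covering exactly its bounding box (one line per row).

Start:
X.
XX
X.
After rotation 1 (CCW):
.X.
XXX
After rotation 2 (CCW):
.X
XX
.X
After rotation 3 (CCW):
XXX
.X.

Answer: XXX
.X.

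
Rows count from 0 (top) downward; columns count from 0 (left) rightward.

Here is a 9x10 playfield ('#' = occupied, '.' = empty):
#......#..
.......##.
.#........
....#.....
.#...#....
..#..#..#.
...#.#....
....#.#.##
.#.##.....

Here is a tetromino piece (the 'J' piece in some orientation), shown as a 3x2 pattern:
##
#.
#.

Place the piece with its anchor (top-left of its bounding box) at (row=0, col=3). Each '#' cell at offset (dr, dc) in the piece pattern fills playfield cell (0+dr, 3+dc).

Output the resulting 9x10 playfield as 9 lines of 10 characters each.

Fill (0+0,3+0) = (0,3)
Fill (0+0,3+1) = (0,4)
Fill (0+1,3+0) = (1,3)
Fill (0+2,3+0) = (2,3)

Answer: #..##..#..
...#...##.
.#.#......
....#.....
.#...#....
..#..#..#.
...#.#....
....#.#.##
.#.##.....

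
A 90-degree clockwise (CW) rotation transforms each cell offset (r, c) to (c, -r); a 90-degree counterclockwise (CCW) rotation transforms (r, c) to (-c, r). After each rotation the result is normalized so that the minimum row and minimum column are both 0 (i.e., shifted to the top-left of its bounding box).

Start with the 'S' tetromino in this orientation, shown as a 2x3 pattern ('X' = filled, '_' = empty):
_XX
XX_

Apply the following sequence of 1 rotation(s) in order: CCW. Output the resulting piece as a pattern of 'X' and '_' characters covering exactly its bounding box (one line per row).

Answer: X_
XX
_X

Derivation:
Start:
_XX
XX_
After rotation 1 (CCW):
X_
XX
_X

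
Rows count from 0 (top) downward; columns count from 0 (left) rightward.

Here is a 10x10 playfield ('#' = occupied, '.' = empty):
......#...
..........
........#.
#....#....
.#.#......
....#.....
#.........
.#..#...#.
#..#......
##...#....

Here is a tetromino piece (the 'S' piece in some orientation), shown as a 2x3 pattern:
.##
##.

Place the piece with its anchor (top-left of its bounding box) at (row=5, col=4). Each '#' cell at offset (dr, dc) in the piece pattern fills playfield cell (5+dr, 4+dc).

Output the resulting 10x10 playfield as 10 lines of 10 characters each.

Fill (5+0,4+1) = (5,5)
Fill (5+0,4+2) = (5,6)
Fill (5+1,4+0) = (6,4)
Fill (5+1,4+1) = (6,5)

Answer: ......#...
..........
........#.
#....#....
.#.#......
....###...
#...##....
.#..#...#.
#..#......
##...#....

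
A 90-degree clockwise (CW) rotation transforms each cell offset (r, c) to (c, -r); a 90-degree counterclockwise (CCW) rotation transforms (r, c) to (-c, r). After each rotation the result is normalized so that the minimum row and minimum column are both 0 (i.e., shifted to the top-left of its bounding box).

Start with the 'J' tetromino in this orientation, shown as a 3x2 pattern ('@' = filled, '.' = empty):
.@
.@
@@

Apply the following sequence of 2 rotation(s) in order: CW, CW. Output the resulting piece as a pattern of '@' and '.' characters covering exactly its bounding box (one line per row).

Answer: @@
@.
@.

Derivation:
Start:
.@
.@
@@
After rotation 1 (CW):
@..
@@@
After rotation 2 (CW):
@@
@.
@.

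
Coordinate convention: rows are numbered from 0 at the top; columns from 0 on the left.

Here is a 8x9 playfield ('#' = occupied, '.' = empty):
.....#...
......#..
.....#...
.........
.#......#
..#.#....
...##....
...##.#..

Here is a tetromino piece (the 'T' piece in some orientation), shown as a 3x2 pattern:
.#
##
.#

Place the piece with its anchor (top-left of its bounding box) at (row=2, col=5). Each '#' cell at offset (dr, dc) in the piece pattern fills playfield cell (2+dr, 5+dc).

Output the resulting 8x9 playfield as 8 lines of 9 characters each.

Fill (2+0,5+1) = (2,6)
Fill (2+1,5+0) = (3,5)
Fill (2+1,5+1) = (3,6)
Fill (2+2,5+1) = (4,6)

Answer: .....#...
......#..
.....##..
.....##..
.#....#.#
..#.#....
...##....
...##.#..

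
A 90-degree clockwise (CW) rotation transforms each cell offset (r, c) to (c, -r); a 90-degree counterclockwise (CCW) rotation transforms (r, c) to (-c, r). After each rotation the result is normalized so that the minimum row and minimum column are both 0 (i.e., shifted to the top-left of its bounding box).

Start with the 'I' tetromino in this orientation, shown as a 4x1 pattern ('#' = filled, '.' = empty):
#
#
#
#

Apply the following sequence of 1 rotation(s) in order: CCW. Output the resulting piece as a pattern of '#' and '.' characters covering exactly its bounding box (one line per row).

Answer: ####

Derivation:
Start:
#
#
#
#
After rotation 1 (CCW):
####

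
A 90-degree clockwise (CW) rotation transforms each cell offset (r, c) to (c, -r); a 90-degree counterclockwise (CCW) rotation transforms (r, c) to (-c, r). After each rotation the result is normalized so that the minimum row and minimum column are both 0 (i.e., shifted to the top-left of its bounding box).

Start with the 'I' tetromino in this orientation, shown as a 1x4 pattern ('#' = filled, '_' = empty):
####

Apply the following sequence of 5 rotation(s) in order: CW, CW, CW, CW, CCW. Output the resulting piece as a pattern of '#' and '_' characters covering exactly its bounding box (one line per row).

Start:
####
After rotation 1 (CW):
#
#
#
#
After rotation 2 (CW):
####
After rotation 3 (CW):
#
#
#
#
After rotation 4 (CW):
####
After rotation 5 (CCW):
#
#
#
#

Answer: #
#
#
#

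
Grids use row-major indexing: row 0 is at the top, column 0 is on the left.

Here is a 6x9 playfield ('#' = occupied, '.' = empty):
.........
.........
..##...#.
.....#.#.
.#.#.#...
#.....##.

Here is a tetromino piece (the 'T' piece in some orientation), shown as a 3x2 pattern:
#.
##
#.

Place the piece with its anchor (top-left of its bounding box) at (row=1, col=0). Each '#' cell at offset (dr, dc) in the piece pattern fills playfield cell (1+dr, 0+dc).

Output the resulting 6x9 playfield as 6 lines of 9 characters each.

Answer: .........
#........
####...#.
#....#.#.
.#.#.#...
#.....##.

Derivation:
Fill (1+0,0+0) = (1,0)
Fill (1+1,0+0) = (2,0)
Fill (1+1,0+1) = (2,1)
Fill (1+2,0+0) = (3,0)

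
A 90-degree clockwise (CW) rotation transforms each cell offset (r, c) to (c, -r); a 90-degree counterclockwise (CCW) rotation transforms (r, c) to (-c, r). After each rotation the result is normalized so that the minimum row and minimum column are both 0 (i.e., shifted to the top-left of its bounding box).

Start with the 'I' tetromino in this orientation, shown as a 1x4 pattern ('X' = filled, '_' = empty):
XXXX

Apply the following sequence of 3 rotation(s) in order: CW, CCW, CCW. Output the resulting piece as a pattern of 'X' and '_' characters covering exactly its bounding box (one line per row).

Answer: X
X
X
X

Derivation:
Start:
XXXX
After rotation 1 (CW):
X
X
X
X
After rotation 2 (CCW):
XXXX
After rotation 3 (CCW):
X
X
X
X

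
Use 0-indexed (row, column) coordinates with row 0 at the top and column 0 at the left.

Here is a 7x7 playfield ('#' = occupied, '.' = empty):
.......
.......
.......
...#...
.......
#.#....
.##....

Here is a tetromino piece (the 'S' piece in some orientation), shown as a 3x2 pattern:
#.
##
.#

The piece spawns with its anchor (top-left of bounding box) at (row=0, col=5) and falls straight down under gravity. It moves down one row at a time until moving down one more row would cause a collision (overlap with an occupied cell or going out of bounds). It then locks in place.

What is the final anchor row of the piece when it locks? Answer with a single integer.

Answer: 4

Derivation:
Spawn at (row=0, col=5). Try each row:
  row 0: fits
  row 1: fits
  row 2: fits
  row 3: fits
  row 4: fits
  row 5: blocked -> lock at row 4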